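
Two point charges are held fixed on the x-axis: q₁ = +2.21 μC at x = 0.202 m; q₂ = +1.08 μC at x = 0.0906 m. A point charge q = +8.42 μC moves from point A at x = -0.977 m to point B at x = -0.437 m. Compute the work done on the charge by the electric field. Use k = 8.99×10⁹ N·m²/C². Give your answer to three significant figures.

-0.198 J

The work done by the electric force is W_field = −ΔU = −q(V_B − V_A) = q(V_A − V_B).
At A: distances to the source charges are 1.18 m, 1.07 m; V_A = Σ kqᵢ/rᵢ = 2.59×10⁴ V.
At B: distances to the source charges are 0.639 m, 0.528 m; V_B = Σ kqᵢ/rᵢ = 4.95×10⁴ V.
ΔV = V_B − V_A = 2.35×10⁴ V.
W_field = −qΔV = −(8.42×10⁻⁶ C)(2.35×10⁴ V) = -0.198 J.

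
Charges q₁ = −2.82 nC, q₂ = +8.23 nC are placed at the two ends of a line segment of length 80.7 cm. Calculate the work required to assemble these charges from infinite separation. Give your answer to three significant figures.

-2.59×10⁻⁷ J

The assembly work is the sum of pairwise potential energies, U = Σ_{i<j} kqᵢqⱼ/rᵢⱼ.
The separation is r = 0.807 m.
U = (-2.59×10⁻⁷) = -2.59×10⁻⁷ J.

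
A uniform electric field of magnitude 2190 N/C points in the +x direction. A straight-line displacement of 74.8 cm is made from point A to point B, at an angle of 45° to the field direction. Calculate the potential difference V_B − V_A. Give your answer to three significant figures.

-1160 V

Only the component of displacement along E changes the potential: ΔV = −E·d·cosθ.
ΔV = −(2190 V/m)(0.748 m)cos45° = -1160 V.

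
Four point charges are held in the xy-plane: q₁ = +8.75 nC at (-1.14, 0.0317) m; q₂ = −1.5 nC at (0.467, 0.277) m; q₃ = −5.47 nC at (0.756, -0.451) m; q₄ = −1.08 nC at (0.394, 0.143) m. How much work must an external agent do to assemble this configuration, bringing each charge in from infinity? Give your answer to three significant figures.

The assembly work is the sum of pairwise potential energies, U = Σ_{i<j} kqᵢqⱼ/rᵢⱼ.
Pair separations: r₁₂ = 1.63 m, r₁₃ = 1.96 m, r₁₄ = 1.54 m, r₂₃ = 0.783 m, r₂₄ = 0.153 m, r₃₄ = 0.696 m.
Summing all 6 pair terms gives U = -8.18×10⁻⁸ J.

-8.18×10⁻⁸ J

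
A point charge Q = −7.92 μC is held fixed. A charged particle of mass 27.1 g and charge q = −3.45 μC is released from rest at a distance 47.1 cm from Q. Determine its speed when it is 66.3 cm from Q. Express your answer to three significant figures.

3.34 m/s

Only the electrostatic force acts, so mechanical energy is conserved: ½mv² = U₁ − U₂ = kQq(1/r₁ − 1/r₂).
U₁ − U₂ = (8.99×10⁹ N·m²/C²)(-7.92×10⁻⁶ C)(-3.45×10⁻⁶ C)(1/0.471 − 1/0.663) = 0.151 J.
v = √(2·0.151/0.0271) = 3.34 m/s.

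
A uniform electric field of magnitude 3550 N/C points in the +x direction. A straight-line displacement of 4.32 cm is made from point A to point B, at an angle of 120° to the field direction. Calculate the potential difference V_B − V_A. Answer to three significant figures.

Only the component of displacement along E changes the potential: ΔV = −E·d·cosθ.
ΔV = −(3550 V/m)(0.0432 m)cos120° = 76.7 V.

76.7 V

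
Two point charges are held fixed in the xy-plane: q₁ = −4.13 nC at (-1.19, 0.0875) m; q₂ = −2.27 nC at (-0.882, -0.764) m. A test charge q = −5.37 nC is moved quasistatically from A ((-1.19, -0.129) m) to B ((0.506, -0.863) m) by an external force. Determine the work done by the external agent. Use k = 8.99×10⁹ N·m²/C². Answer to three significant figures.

For quasistatic motion the external work equals the change in potential energy: W_ext = qΔV = q(V_B − V_A).
At A: distances to the source charges are 0.216 m, 0.706 m; V_A = Σ kqᵢ/rᵢ = -200 V.
At B: distances to the source charges are 1.94 m, 1.39 m; V_B = Σ kqᵢ/rᵢ = -33.8 V.
ΔV = V_B − V_A = 167 V.
W_ext = qΔV = (-5.37×10⁻⁹ C)(167 V) = -8.95×10⁻⁷ J.

-8.95×10⁻⁷ J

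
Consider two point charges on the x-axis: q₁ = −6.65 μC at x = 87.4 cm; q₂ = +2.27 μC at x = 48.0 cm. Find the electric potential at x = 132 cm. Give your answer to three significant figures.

Electric potential is a scalar, so the contributions from each charge add algebraically: V = Σ kqᵢ/rᵢ.
Distances from the field point to each charge: r₁ = 0.446 m, r₂ = 0.840 m.
V = k[(-6.65×10⁻⁶)/(0.446) + (2.27×10⁻⁶)/(0.840)] = -1.10×10⁵ V.

-1.10×10⁵ V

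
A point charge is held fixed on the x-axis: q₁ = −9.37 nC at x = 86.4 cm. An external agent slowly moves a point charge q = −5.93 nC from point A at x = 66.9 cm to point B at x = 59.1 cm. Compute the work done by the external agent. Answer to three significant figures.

For quasistatic motion the external work equals the change in potential energy: W_ext = qΔV = q(V_B − V_A).
At A: distance to the source charge is 0.195 m; V_A = kq₁/r = -432 V.
At B: distance to the source charge is 0.273 m; V_B = kq₁/r = -309 V.
ΔV = V_B − V_A = 123 V.
W_ext = qΔV = (-5.93×10⁻⁹ C)(123 V) = -7.32×10⁻⁷ J.

-7.32×10⁻⁷ J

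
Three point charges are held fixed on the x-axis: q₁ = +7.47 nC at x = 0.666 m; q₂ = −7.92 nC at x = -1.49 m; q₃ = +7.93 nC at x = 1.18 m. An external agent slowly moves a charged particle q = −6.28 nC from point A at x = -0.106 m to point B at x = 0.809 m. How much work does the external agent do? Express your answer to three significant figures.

For quasistatic motion the external work equals the change in potential energy: W_ext = qΔV = q(V_B − V_A).
At A: distances to the source charges are 0.772 m, 1.38 m, 1.29 m; V_A = Σ kqᵢ/rᵢ = 91.0 V.
At B: distances to the source charges are 0.143 m, 2.30 m, 0.371 m; V_B = Σ kqᵢ/rᵢ = 631 V.
ΔV = V_B − V_A = 540 V.
W_ext = qΔV = (-6.28×10⁻⁹ C)(540 V) = -3.39×10⁻⁶ J.

-3.39×10⁻⁶ J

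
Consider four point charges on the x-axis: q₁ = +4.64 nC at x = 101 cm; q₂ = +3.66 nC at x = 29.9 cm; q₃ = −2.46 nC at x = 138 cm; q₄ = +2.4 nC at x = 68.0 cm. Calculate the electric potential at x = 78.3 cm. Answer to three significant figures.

Electric potential is a scalar, so the contributions from each charge add algebraically: V = Σ kqᵢ/rᵢ.
Distances from the field point to each charge: r₁ = 0.227 m, r₂ = 0.484 m, r₃ = 0.597 m, r₄ = 0.103 m.
V = k[(4.64×10⁻⁹)/(0.227) + (3.66×10⁻⁹)/(0.484) + (-2.46×10⁻⁹)/(0.597) + (2.40×10⁻⁹)/(0.103)] = 424 V.

424 V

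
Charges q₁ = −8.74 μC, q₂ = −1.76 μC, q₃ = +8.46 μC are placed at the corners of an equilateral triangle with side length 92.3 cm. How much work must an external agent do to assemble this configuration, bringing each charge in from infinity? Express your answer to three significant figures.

-0.715 J

The work to assemble the configuration equals its total potential energy, U = Σ kqᵢqⱼ/rᵢⱼ over all pairs.
All three pair separations equal the side length, 0.923 m.
U = (0.150) + (-0.720) + (-0.145) = -0.715 J.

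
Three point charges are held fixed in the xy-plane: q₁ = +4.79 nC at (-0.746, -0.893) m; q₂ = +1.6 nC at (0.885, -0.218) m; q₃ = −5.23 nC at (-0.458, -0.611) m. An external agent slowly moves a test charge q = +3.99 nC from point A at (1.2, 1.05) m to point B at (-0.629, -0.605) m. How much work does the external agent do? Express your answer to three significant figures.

For quasistatic motion the external work equals the change in potential energy: W_ext = qΔV = q(V_B − V_A).
At A: distances to the source charges are 2.75 m, 1.31 m, 2.35 m; V_A = Σ kqᵢ/rᵢ = 6.63 V.
At B: distances to the source charges are 0.311 m, 1.56 m, 0.171 m; V_B = Σ kqᵢ/rᵢ = -127 V.
ΔV = V_B − V_A = -134 V.
W_ext = qΔV = (3.99×10⁻⁹ C)(-134 V) = -5.33×10⁻⁷ J.

-5.33×10⁻⁷ J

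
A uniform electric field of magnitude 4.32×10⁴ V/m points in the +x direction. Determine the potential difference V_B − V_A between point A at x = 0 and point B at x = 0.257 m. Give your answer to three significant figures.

-1.11×10⁴ V

In a uniform field, potential decreases in the direction of E: V_B − V_A = −E·Δx.
V_B − V_A = −(4.32×10⁴ V/m)(0.257 m) = -1.11×10⁴ V.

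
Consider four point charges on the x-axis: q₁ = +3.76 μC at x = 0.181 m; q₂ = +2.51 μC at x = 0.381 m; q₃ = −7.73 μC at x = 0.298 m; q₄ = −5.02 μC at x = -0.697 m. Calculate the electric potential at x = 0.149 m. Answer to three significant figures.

6.34×10⁵ V

Electric potential is a scalar, so the contributions from each charge add algebraically: V = Σ kqᵢ/rᵢ.
Distances from the field point to each charge: r₁ = 0.0320 m, r₂ = 0.232 m, r₃ = 0.149 m, r₄ = 0.846 m.
V = k[(3.76×10⁻⁶)/(0.0320) + (2.51×10⁻⁶)/(0.232) + (-7.73×10⁻⁶)/(0.149) + (-5.02×10⁻⁶)/(0.846)] = 6.34×10⁵ V.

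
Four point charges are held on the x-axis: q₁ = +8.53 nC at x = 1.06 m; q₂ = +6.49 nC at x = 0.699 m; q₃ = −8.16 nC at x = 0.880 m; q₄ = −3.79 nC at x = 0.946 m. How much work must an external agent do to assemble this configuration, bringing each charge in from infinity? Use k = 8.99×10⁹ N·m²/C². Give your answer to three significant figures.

The assembly work is the sum of pairwise potential energies, U = Σ_{i<j} kqᵢqⱼ/rᵢⱼ.
Pair separations: r₁₂ = 0.361 m, r₁₃ = 0.180 m, r₁₄ = 0.114 m, r₂₃ = 0.181 m, r₂₄ = 0.247 m, r₃₄ = 0.0660 m.
Summing all 6 pair terms gives U = -3.96×10⁻⁶ J.

-3.96×10⁻⁶ J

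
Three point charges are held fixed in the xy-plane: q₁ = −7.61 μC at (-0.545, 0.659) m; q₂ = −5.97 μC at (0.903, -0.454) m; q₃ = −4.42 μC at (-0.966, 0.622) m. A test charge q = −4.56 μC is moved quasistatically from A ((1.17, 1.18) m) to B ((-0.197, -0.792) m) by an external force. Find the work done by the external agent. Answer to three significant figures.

For quasistatic motion the external work equals the change in potential energy: W_ext = qΔV = q(V_B − V_A).
At A: distances to the source charges are 1.79 m, 1.66 m, 2.21 m; V_A = Σ kqᵢ/rᵢ = -8.86×10⁴ V.
At B: distances to the source charges are 1.49 m, 1.15 m, 1.61 m; V_B = Σ kqᵢ/rᵢ = -1.17×10⁵ V.
ΔV = V_B − V_A = -2.86×10⁴ V.
W_ext = qΔV = (-4.56×10⁻⁶ C)(-2.86×10⁴ V) = 0.130 J.

0.130 J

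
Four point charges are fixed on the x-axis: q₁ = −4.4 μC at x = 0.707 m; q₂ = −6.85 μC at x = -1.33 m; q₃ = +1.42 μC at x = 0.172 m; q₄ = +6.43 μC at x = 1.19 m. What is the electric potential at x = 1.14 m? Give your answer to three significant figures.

Electric potential is a scalar, so the contributions from each charge add algebraically: V = Σ kqᵢ/rᵢ.
Distances from the field point to each charge: r₁ = 0.433 m, r₂ = 2.47 m, r₃ = 0.968 m, r₄ = 0.0500 m.
V = k[(-4.40×10⁻⁶)/(0.433) + (-6.85×10⁻⁶)/(2.47) + (1.42×10⁻⁶)/(0.968) + (6.43×10⁻⁶)/(0.0500)] = 1.05×10⁶ V.

1.05×10⁶ V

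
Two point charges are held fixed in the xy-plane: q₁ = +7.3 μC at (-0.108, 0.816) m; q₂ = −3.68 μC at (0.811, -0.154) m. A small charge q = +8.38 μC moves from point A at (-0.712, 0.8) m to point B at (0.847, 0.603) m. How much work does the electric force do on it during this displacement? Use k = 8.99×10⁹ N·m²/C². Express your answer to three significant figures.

The work done by the electric force is W_field = −ΔU = −q(V_B − V_A) = q(V_A − V_B).
At A: distances to the source charges are 0.604 m, 1.80 m; V_A = Σ kqᵢ/rᵢ = 9.02×10⁴ V.
At B: distances to the source charges are 0.978 m, 0.758 m; V_B = Σ kqᵢ/rᵢ = 2.34×10⁴ V.
ΔV = V_B − V_A = -6.68×10⁴ V.
W_field = −qΔV = −(8.38×10⁻⁶ C)(-6.68×10⁴ V) = 0.560 J.

0.560 J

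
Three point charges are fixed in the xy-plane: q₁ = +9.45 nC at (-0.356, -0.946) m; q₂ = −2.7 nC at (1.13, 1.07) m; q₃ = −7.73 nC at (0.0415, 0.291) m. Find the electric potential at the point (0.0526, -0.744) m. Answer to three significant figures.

108 V

Electric potential is a scalar, so the contributions from each charge add algebraically: V = Σ kqᵢ/rᵢ.
Distances from the field point to each charge: r₁ = 0.456 m, r₂ = 2.11 m, r₃ = 1.04 m.
V = k[(9.45×10⁻⁹)/(0.456) + (-2.70×10⁻⁹)/(2.11) + (-7.73×10⁻⁹)/(1.04)] = 108 V.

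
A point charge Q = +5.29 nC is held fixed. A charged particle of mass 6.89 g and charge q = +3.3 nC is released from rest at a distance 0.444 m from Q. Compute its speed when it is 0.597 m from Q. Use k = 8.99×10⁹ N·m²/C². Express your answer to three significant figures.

Only the electrostatic force acts, so mechanical energy is conserved: ½mv² = U₁ − U₂ = kQq(1/r₁ − 1/r₂).
U₁ − U₂ = (8.99×10⁹ N·m²/C²)(5.29×10⁻⁹ C)(3.30×10⁻⁹ C)(1/0.444 − 1/0.597) = 9.06×10⁻⁸ J.
v = √(2·9.06×10⁻⁸/6.89×10⁻³) = 5.13×10⁻³ m/s.

5.13×10⁻³ m/s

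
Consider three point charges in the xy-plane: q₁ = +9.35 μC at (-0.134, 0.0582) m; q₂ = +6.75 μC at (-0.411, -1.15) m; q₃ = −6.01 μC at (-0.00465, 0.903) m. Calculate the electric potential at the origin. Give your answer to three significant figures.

The total potential is the scalar sum of each charge's contribution, V = Σ kqᵢ/rᵢ.
Distances from the field point to each charge: r₁ = 0.146 m, r₂ = 1.22 m, r₃ = 0.903 m.
V = k[(9.35×10⁻⁶)/(0.146) + (6.75×10⁻⁶)/(1.22) + (-6.01×10⁻⁶)/(0.903)] = 5.65×10⁵ V.

5.65×10⁵ V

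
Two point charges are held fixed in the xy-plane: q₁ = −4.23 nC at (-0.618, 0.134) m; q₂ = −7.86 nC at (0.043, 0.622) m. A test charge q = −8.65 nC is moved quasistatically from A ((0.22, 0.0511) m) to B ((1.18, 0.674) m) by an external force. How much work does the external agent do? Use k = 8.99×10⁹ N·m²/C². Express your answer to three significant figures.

For quasistatic motion the external work equals the change in potential energy: W_ext = qΔV = q(V_B − V_A).
At A: distances to the source charges are 0.842 m, 0.598 m; V_A = Σ kqᵢ/rᵢ = -163 V.
At B: distances to the source charges are 1.88 m, 1.14 m; V_B = Σ kqᵢ/rᵢ = -82.3 V.
ΔV = V_B − V_A = 81.0 V.
W_ext = qΔV = (-8.65×10⁻⁹ C)(81.0 V) = -7.01×10⁻⁷ J.

-7.01×10⁻⁷ J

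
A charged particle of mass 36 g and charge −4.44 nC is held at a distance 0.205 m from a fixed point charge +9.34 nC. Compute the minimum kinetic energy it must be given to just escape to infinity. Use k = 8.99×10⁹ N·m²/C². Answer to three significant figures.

1.82×10⁻⁶ J

To just escape, total mechanical energy must reach zero at infinity: ½mv²_min + U = 0, so ½mv²_min = −U = |kQq|/r.
|U| = |kQq|/r = (8.99×10⁹ N·m²/C²)(9.34×10⁻⁹)(4.44×10⁻⁹)/(0.205) = 1.82×10⁻⁶ J.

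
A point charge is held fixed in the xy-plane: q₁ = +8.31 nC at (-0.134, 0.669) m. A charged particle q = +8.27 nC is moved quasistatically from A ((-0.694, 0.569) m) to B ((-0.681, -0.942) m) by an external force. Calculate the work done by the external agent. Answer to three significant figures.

-7.23×10⁻⁷ J

For quasistatic motion the external work equals the change in potential energy: W_ext = qΔV = q(V_B − V_A).
At A: distance to the source charge is 0.569 m; V_A = kq₁/r = 131 V.
At B: distance to the source charge is 1.70 m; V_B = kq₁/r = 43.9 V.
ΔV = V_B − V_A = -87.4 V.
W_ext = qΔV = (8.27×10⁻⁹ C)(-87.4 V) = -7.23×10⁻⁷ J.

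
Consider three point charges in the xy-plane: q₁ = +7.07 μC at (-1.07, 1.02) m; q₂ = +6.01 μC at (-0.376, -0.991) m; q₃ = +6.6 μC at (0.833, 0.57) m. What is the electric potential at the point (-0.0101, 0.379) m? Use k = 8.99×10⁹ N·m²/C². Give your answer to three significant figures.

1.58×10⁵ V

The total potential is the scalar sum of each charge's contribution, V = Σ kqᵢ/rᵢ.
Distances from the field point to each charge: r₁ = 1.24 m, r₂ = 1.42 m, r₃ = 0.864 m.
V = k[(7.07×10⁻⁶)/(1.24) + (6.01×10⁻⁶)/(1.42) + (6.60×10⁻⁶)/(0.864)] = 1.58×10⁵ V.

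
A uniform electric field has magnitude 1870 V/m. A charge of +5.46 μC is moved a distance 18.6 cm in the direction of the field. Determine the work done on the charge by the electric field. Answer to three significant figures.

1.90×10⁻³ J

The potential change for a displacement 18.6 cm in the direction of the field is ΔV = −Ed = -348 V.
W_field = −qΔV = 1.90×10⁻³ J.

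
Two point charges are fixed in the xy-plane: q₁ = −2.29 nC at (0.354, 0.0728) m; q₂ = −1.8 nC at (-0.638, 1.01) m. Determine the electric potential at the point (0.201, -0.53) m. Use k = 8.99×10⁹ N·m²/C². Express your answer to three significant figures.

-42.3 V

The total potential is the scalar sum of each charge's contribution, V = Σ kqᵢ/rᵢ.
Distances from the field point to each charge: r₁ = 0.622 m, r₂ = 1.75 m.
V = k[(-2.29×10⁻⁹)/(0.622) + (-1.80×10⁻⁹)/(1.75)] = -42.3 V.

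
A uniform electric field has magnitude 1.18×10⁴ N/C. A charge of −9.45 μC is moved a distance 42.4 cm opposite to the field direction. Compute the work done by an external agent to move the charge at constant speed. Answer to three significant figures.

The potential change for a displacement 42.4 cm opposite to the field direction is ΔV = +Ed = 5000 V.
W_ext = qΔV = -0.0473 J.

-0.0473 J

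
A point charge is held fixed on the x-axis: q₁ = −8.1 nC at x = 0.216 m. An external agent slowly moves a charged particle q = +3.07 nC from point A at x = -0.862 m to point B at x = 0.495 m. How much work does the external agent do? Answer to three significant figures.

-5.94×10⁻⁷ J

For quasistatic motion the external work equals the change in potential energy: W_ext = qΔV = q(V_B − V_A).
At A: distance to the source charge is 1.08 m; V_A = kq₁/r = -67.6 V.
At B: distance to the source charge is 0.279 m; V_B = kq₁/r = -261 V.
ΔV = V_B − V_A = -193 V.
W_ext = qΔV = (3.07×10⁻⁹ C)(-193 V) = -5.94×10⁻⁷ J.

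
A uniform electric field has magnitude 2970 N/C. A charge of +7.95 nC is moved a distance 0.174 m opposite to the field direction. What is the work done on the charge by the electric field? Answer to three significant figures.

-4.11×10⁻⁶ J

The potential change for a displacement 0.174 m opposite to the field direction is ΔV = +Ed = 517 V.
W_field = −qΔV = -4.11×10⁻⁶ J.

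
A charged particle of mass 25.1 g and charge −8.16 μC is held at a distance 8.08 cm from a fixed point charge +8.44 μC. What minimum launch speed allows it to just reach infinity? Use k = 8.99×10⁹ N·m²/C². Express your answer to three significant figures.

To just escape, total mechanical energy must reach zero at infinity: ½mv²_min + U = 0, so ½mv²_min = −U = |kQq|/r.
|U| = |kQq|/r = (8.99×10⁹ N·m²/C²)(8.44×10⁻⁶)(8.16×10⁻⁶)/(0.0808) = 7.66 J.
v_min = √(2|U|/m) = √(2·7.66/0.0251) = 24.7 m/s.

24.7 m/s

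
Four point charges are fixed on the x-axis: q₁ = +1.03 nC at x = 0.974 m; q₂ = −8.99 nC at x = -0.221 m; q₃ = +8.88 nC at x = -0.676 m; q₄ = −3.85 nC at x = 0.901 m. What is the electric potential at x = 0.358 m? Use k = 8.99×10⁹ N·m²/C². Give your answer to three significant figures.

The total potential is the scalar sum of each charge's contribution, V = Σ kqᵢ/rᵢ.
Distances from the field point to each charge: r₁ = 0.616 m, r₂ = 0.579 m, r₃ = 1.03 m, r₄ = 0.543 m.
V = k[(1.03×10⁻⁹)/(0.616) + (-8.99×10⁻⁹)/(0.579) + (8.88×10⁻⁹)/(1.03) + (-3.85×10⁻⁹)/(0.543)] = -111 V.

-111 V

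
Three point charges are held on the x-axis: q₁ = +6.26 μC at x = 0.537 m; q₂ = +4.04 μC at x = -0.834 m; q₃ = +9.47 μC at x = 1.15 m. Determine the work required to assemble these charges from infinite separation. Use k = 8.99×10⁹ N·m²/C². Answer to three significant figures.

1.21 J

The assembly work is the sum of pairwise potential energies, U = Σ_{i<j} kqᵢqⱼ/rᵢⱼ.
Pair separations: r₁₂ = 1.37 m, r₁₃ = 0.613 m, r₂₃ = 1.98 m.
U = (0.166) + (0.869) + (0.173) = 1.21 J.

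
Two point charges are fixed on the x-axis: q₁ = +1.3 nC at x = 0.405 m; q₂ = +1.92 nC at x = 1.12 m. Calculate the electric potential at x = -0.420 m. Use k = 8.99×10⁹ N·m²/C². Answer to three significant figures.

The total potential is the scalar sum of each charge's contribution, V = Σ kqᵢ/rᵢ.
Distances from the field point to each charge: r₁ = 0.825 m, r₂ = 1.54 m.
V = k[(1.30×10⁻⁹)/(0.825) + (1.92×10⁻⁹)/(1.54)] = 25.4 V.

25.4 V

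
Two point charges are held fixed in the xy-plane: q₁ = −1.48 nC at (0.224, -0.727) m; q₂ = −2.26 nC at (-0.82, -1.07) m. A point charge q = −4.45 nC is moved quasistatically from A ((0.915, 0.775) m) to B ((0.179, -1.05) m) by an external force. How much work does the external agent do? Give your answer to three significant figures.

For quasistatic motion the external work equals the change in potential energy: W_ext = qΔV = q(V_B − V_A).
At A: distances to the source charges are 1.65 m, 2.53 m; V_A = Σ kqᵢ/rᵢ = -16.1 V.
At B: distances to the source charges are 0.326 m, 0.999 m; V_B = Σ kqᵢ/rᵢ = -61.1 V.
ΔV = V_B − V_A = -45.1 V.
W_ext = qΔV = (-4.45×10⁻⁹ C)(-45.1 V) = 2.01×10⁻⁷ J.

2.01×10⁻⁷ J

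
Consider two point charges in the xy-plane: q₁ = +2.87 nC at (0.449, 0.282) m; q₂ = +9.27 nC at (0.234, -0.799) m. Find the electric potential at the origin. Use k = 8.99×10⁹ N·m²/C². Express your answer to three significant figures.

149 V

Electric potential is a scalar, so the contributions from each charge add algebraically: V = Σ kqᵢ/rᵢ.
Distances from the field point to each charge: r₁ = 0.530 m, r₂ = 0.833 m.
V = k[(2.87×10⁻⁹)/(0.530) + (9.27×10⁻⁹)/(0.833)] = 149 V.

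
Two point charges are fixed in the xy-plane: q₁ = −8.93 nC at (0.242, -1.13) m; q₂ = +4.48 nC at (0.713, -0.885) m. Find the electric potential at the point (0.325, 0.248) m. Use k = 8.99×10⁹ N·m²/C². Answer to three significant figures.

The total potential is the scalar sum of each charge's contribution, V = Σ kqᵢ/rᵢ.
Distances from the field point to each charge: r₁ = 1.38 m, r₂ = 1.20 m.
V = k[(-8.93×10⁻⁹)/(1.38) + (4.48×10⁻⁹)/(1.20)] = -24.5 V.

-24.5 V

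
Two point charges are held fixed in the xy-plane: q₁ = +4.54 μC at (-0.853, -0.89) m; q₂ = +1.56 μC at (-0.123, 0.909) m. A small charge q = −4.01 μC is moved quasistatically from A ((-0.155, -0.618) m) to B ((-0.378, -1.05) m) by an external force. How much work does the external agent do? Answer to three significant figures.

For quasistatic motion the external work equals the change in potential energy: W_ext = qΔV = q(V_B − V_A).
At A: distances to the source charges are 0.749 m, 1.53 m; V_A = Σ kqᵢ/rᵢ = 6.37×10⁴ V.
At B: distances to the source charges are 0.501 m, 1.98 m; V_B = Σ kqᵢ/rᵢ = 8.85×10⁴ V.
ΔV = V_B − V_A = 2.49×10⁴ V.
W_ext = qΔV = (-4.01×10⁻⁶ C)(2.49×10⁴ V) = -0.0997 J.

-0.0997 J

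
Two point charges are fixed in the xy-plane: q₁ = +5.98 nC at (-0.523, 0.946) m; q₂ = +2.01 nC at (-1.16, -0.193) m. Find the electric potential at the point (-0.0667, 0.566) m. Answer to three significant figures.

104 V

Electric potential is a scalar, so the contributions from each charge add algebraically: V = Σ kqᵢ/rᵢ.
Distances from the field point to each charge: r₁ = 0.594 m, r₂ = 1.33 m.
V = k[(5.98×10⁻⁹)/(0.594) + (2.01×10⁻⁹)/(1.33)] = 104 V.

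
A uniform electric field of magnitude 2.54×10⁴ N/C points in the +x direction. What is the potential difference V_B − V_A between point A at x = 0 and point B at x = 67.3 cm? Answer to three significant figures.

-1.71×10⁴ V

In a uniform field, potential decreases in the direction of E: V_B − V_A = −E·Δx.
V_B − V_A = −(2.54×10⁴ V/m)(0.673 m) = -1.71×10⁴ V.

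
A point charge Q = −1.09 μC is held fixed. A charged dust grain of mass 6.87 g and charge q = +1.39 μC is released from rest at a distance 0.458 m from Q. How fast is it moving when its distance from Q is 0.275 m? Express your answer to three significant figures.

2.40 m/s

Only the electrostatic force acts, so mechanical energy is conserved: ½mv² = U₁ − U₂ = kQq(1/r₁ − 1/r₂).
U₁ − U₂ = (8.99×10⁹ N·m²/C²)(-1.09×10⁻⁶ C)(1.39×10⁻⁶ C)(1/0.458 − 1/0.275) = 0.0198 J.
v = √(2·0.0198/6.87×10⁻³) = 2.40 m/s.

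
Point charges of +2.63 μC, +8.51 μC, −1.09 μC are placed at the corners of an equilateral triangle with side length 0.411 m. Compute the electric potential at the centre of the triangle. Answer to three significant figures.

Electric potential is a scalar, so the contributions from each charge add algebraically: V = Σ kqᵢ/rᵢ.
The distance from each vertex to the centroid is a/√3 = 0.237 m.
V = k[(2.63×10⁻⁶)/(0.237) + (8.51×10⁻⁶)/(0.237) + (-1.09×10⁻⁶)/(0.237)] = 3.81×10⁵ V.

3.81×10⁵ V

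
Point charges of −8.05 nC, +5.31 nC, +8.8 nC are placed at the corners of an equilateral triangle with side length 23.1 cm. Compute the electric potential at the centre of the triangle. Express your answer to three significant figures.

Electric potential is a scalar, so the contributions from each charge add algebraically: V = Σ kqᵢ/rᵢ.
The distance from each vertex to the centroid is a/√3 = 0.133 m.
V = k[(-8.05×10⁻⁹)/(0.133) + (5.31×10⁻⁹)/(0.133) + (8.80×10⁻⁹)/(0.133)] = 408 V.

408 V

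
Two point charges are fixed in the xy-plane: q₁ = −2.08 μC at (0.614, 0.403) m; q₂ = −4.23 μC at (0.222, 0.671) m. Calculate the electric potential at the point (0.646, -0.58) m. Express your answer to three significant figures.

-4.78×10⁴ V

The total potential is the scalar sum of each charge's contribution, V = Σ kqᵢ/rᵢ.
Distances from the field point to each charge: r₁ = 0.984 m, r₂ = 1.32 m.
V = k[(-2.08×10⁻⁶)/(0.984) + (-4.23×10⁻⁶)/(1.32)] = -4.78×10⁴ V.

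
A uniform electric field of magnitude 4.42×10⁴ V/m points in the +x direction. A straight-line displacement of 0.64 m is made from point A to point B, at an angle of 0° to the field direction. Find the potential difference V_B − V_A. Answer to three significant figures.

-2.83×10⁴ V

Only the component of displacement along E changes the potential: ΔV = −E·d·cosθ.
ΔV = −(4.42×10⁴ V/m)(0.640 m)cos0° = -2.83×10⁴ V.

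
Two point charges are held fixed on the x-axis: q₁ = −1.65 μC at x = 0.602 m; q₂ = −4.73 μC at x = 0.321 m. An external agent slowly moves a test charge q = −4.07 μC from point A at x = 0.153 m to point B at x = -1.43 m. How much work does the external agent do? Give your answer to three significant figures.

For quasistatic motion the external work equals the change in potential energy: W_ext = qΔV = q(V_B − V_A).
At A: distances to the source charges are 0.449 m, 0.168 m; V_A = Σ kqᵢ/rᵢ = -2.86×10⁵ V.
At B: distances to the source charges are 2.03 m, 1.75 m; V_B = Σ kqᵢ/rᵢ = -3.16×10⁴ V.
ΔV = V_B − V_A = 2.55×10⁵ V.
W_ext = qΔV = (-4.07×10⁻⁶ C)(2.55×10⁵ V) = -1.04 J.

-1.04 J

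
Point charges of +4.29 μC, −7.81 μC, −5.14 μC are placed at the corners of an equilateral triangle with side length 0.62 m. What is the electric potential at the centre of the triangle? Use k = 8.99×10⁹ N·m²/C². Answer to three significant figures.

-2.17×10⁵ V

Electric potential is a scalar, so the contributions from each charge add algebraically: V = Σ kqᵢ/rᵢ.
The distance from each vertex to the centroid is a/√3 = 0.358 m.
V = k[(4.29×10⁻⁶)/(0.358) + (-7.81×10⁻⁶)/(0.358) + (-5.14×10⁻⁶)/(0.358)] = -2.17×10⁵ V.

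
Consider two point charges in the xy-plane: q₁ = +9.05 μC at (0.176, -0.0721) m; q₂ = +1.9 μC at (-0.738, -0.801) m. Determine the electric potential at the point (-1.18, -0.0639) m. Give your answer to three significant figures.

7.99×10⁴ V

The total potential is the scalar sum of each charge's contribution, V = Σ kqᵢ/rᵢ.
Distances from the field point to each charge: r₁ = 1.36 m, r₂ = 0.859 m.
V = k[(9.05×10⁻⁶)/(1.36) + (1.90×10⁻⁶)/(0.859)] = 7.99×10⁴ V.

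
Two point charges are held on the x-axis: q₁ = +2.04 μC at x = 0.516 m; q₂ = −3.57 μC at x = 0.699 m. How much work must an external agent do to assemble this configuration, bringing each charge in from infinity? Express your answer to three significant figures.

The assembly work is the sum of pairwise potential energies, U = Σ_{i<j} kqᵢqⱼ/rᵢⱼ.
Pair separations: r₁₂ = 0.183 m.
U = (-0.358) = -0.358 J.

-0.358 J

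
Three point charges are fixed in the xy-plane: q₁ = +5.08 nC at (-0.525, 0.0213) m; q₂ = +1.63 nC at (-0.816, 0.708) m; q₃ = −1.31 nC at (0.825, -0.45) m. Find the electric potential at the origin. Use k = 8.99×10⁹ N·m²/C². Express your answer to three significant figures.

87.9 V

Electric potential is a scalar, so the contributions from each charge add algebraically: V = Σ kqᵢ/rᵢ.
Distances from the field point to each charge: r₁ = 0.525 m, r₂ = 1.08 m, r₃ = 0.940 m.
V = k[(5.08×10⁻⁹)/(0.525) + (1.63×10⁻⁹)/(1.08) + (-1.31×10⁻⁹)/(0.940)] = 87.9 V.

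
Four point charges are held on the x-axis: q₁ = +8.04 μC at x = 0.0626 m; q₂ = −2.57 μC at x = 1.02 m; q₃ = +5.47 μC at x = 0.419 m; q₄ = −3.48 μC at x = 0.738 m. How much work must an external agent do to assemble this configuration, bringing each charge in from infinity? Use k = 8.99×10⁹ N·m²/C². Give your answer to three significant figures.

The assembly work is the sum of pairwise potential energies, U = Σ_{i<j} kqᵢqⱼ/rᵢⱼ.
Pair separations: r₁₂ = 0.957 m, r₁₃ = 0.356 m, r₁₄ = 0.675 m, r₂₃ = 0.601 m, r₂₄ = 0.282 m, r₃₄ = 0.319 m.
Summing all 6 pair terms gives U = 0.0813 J.

0.0813 J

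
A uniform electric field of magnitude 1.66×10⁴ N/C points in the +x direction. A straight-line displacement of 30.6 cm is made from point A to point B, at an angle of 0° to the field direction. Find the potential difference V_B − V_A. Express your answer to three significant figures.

-5080 V

Only the component of displacement along E changes the potential: ΔV = −E·d·cosθ.
ΔV = −(1.66×10⁴ V/m)(0.306 m)cos0° = -5080 V.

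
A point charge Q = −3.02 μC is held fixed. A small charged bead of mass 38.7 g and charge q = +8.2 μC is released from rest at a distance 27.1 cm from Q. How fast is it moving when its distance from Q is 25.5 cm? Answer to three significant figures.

1.63 m/s

Only the electrostatic force acts, so mechanical energy is conserved: ½mv² = U₁ − U₂ = kQq(1/r₁ − 1/r₂).
U₁ − U₂ = (8.99×10⁹ N·m²/C²)(-3.02×10⁻⁶ C)(8.20×10⁻⁶ C)(1/0.271 − 1/0.255) = 0.0515 J.
v = √(2·0.0515/0.0387) = 1.63 m/s.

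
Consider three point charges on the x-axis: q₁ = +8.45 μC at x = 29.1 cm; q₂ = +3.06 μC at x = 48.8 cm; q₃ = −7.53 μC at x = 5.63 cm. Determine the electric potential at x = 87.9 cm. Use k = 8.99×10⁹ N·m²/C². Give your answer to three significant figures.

Electric potential is a scalar, so the contributions from each charge add algebraically: V = Σ kqᵢ/rᵢ.
Distances from the field point to each charge: r₁ = 0.588 m, r₂ = 0.391 m, r₃ = 0.823 m.
V = k[(8.45×10⁻⁶)/(0.588) + (3.06×10⁻⁶)/(0.391) + (-7.53×10⁻⁶)/(0.823)] = 1.17×10⁵ V.

1.17×10⁵ V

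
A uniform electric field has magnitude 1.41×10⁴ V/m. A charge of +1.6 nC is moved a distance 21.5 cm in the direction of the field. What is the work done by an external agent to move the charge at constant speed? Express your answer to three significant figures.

-4.85×10⁻⁶ J

The potential change for a displacement 21.5 cm in the direction of the field is ΔV = −Ed = -3030 V.
W_ext = qΔV = -4.85×10⁻⁶ J.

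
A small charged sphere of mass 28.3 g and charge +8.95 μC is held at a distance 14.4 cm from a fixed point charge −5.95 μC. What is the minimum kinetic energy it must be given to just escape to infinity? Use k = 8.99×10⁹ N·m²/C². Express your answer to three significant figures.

To just escape, total mechanical energy must reach zero at infinity: ½mv²_min + U = 0, so ½mv²_min = −U = |kQq|/r.
|U| = |kQq|/r = (8.99×10⁹ N·m²/C²)(5.95×10⁻⁶)(8.95×10⁻⁶)/(0.144) = 3.32 J.

3.32 J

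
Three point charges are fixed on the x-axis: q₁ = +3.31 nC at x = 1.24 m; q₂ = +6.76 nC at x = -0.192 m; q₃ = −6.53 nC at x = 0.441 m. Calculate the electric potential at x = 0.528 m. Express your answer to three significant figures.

The total potential is the scalar sum of each charge's contribution, V = Σ kqᵢ/rᵢ.
Distances from the field point to each charge: r₁ = 0.712 m, r₂ = 0.720 m, r₃ = 0.0870 m.
V = k[(3.31×10⁻⁹)/(0.712) + (6.76×10⁻⁹)/(0.720) + (-6.53×10⁻⁹)/(0.0870)] = -549 V.

-549 V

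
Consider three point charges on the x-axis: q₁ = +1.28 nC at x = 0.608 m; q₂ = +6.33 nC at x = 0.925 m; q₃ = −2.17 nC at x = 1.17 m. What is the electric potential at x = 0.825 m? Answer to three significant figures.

The total potential is the scalar sum of each charge's contribution, V = Σ kqᵢ/rᵢ.
Distances from the field point to each charge: r₁ = 0.217 m, r₂ = 0.100 m, r₃ = 0.345 m.
V = k[(1.28×10⁻⁹)/(0.217) + (6.33×10⁻⁹)/(0.100) + (-2.17×10⁻⁹)/(0.345)] = 566 V.

566 V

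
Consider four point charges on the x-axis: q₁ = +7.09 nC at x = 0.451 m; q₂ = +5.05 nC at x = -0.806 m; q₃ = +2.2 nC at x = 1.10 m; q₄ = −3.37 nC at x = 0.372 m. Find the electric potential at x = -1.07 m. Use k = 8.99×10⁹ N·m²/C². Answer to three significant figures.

202 V

Electric potential is a scalar, so the contributions from each charge add algebraically: V = Σ kqᵢ/rᵢ.
Distances from the field point to each charge: r₁ = 1.52 m, r₂ = 0.264 m, r₃ = 2.17 m, r₄ = 1.44 m.
V = k[(7.09×10⁻⁹)/(1.52) + (5.05×10⁻⁹)/(0.264) + (2.20×10⁻⁹)/(2.17) + (-3.37×10⁻⁹)/(1.44)] = 202 V.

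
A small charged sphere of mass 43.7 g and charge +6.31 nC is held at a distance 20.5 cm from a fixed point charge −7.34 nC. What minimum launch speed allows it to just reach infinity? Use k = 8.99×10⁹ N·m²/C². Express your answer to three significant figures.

9.64×10⁻³ m/s

To just escape, total mechanical energy must reach zero at infinity: ½mv²_min + U = 0, so ½mv²_min = −U = |kQq|/r.
|U| = |kQq|/r = (8.99×10⁹ N·m²/C²)(7.34×10⁻⁹)(6.31×10⁻⁹)/(0.205) = 2.03×10⁻⁶ J.
v_min = √(2|U|/m) = √(2·2.03×10⁻⁶/0.0437) = 9.64×10⁻³ m/s.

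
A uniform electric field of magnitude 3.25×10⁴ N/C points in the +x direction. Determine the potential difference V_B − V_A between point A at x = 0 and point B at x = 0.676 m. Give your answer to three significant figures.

-2.20×10⁴ V

In a uniform field, potential decreases in the direction of E: V_B − V_A = −E·Δx.
V_B − V_A = −(3.25×10⁴ V/m)(0.676 m) = -2.20×10⁴ V.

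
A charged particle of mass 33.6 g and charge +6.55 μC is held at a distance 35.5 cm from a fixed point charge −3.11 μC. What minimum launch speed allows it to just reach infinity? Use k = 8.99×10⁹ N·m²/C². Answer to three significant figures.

To just escape, total mechanical energy must reach zero at infinity: ½mv²_min + U = 0, so ½mv²_min = −U = |kQq|/r.
|U| = |kQq|/r = (8.99×10⁹ N·m²/C²)(3.11×10⁻⁶)(6.55×10⁻⁶)/(0.355) = 0.516 J.
v_min = √(2|U|/m) = √(2·0.516/0.0336) = 5.54 m/s.

5.54 m/s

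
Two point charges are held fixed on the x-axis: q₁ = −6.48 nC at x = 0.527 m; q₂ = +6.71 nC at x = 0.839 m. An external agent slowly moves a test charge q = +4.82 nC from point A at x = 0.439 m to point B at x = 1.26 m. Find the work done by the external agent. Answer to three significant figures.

2.77×10⁻⁶ J

For quasistatic motion the external work equals the change in potential energy: W_ext = qΔV = q(V_B − V_A).
At A: distances to the source charges are 0.0880 m, 0.400 m; V_A = Σ kqᵢ/rᵢ = -511 V.
At B: distances to the source charges are 0.733 m, 0.421 m; V_B = Σ kqᵢ/rᵢ = 63.8 V.
ΔV = V_B − V_A = 575 V.
W_ext = qΔV = (4.82×10⁻⁹ C)(575 V) = 2.77×10⁻⁶ J.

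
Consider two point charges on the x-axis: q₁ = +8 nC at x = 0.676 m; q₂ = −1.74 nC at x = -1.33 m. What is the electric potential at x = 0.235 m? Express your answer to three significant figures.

The total potential is the scalar sum of each charge's contribution, V = Σ kqᵢ/rᵢ.
Distances from the field point to each charge: r₁ = 0.441 m, r₂ = 1.56 m.
V = k[(8.00×10⁻⁹)/(0.441) + (-1.74×10⁻⁹)/(1.56)] = 153 V.

153 V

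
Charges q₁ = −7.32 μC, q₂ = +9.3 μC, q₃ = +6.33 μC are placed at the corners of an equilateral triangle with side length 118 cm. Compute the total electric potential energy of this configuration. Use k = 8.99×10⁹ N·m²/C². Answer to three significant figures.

-0.423 J

The work to assemble the configuration equals its total potential energy, U = Σ kqᵢqⱼ/rᵢⱼ over all pairs.
All three pair separations equal the side length, 1.18 m.
U = (-0.519) + (-0.353) + (0.449) = -0.423 J.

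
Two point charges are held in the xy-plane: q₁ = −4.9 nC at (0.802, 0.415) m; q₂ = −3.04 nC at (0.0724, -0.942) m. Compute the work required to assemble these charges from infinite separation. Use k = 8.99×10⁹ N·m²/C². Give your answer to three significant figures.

8.69×10⁻⁸ J

The assembly work is the sum of pairwise potential energies, U = Σ_{i<j} kqᵢqⱼ/rᵢⱼ.
Pair separations: r₁₂ = 1.54 m.
U = (8.69×10⁻⁸) = 8.69×10⁻⁸ J.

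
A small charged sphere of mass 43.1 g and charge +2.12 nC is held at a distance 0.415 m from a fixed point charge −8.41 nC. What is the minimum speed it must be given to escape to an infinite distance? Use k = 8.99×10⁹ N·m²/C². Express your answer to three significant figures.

To just escape, total mechanical energy must reach zero at infinity: ½mv²_min + U = 0, so ½mv²_min = −U = |kQq|/r.
|U| = |kQq|/r = (8.99×10⁹ N·m²/C²)(8.41×10⁻⁹)(2.12×10⁻⁹)/(0.415) = 3.86×10⁻⁷ J.
v_min = √(2|U|/m) = √(2·3.86×10⁻⁷/0.0431) = 4.23×10⁻³ m/s.

4.23×10⁻³ m/s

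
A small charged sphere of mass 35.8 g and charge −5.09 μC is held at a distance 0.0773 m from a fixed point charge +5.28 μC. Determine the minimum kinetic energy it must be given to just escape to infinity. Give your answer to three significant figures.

3.13 J

To just escape, total mechanical energy must reach zero at infinity: ½mv²_min + U = 0, so ½mv²_min = −U = |kQq|/r.
|U| = |kQq|/r = (8.99×10⁹ N·m²/C²)(5.28×10⁻⁶)(5.09×10⁻⁶)/(0.0773) = 3.13 J.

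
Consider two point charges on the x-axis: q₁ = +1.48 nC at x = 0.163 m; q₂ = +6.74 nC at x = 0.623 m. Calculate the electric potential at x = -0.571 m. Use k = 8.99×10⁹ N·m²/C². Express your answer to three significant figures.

68.9 V

Electric potential is a scalar, so the contributions from each charge add algebraically: V = Σ kqᵢ/rᵢ.
Distances from the field point to each charge: r₁ = 0.734 m, r₂ = 1.19 m.
V = k[(1.48×10⁻⁹)/(0.734) + (6.74×10⁻⁹)/(1.19)] = 68.9 V.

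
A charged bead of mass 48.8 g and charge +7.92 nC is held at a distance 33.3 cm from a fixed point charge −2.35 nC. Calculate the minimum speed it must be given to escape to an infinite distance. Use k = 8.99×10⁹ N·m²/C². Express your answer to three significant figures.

4.54×10⁻³ m/s

To just escape, total mechanical energy must reach zero at infinity: ½mv²_min + U = 0, so ½mv²_min = −U = |kQq|/r.
|U| = |kQq|/r = (8.99×10⁹ N·m²/C²)(2.35×10⁻⁹)(7.92×10⁻⁹)/(0.333) = 5.02×10⁻⁷ J.
v_min = √(2|U|/m) = √(2·5.02×10⁻⁷/0.0488) = 4.54×10⁻³ m/s.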